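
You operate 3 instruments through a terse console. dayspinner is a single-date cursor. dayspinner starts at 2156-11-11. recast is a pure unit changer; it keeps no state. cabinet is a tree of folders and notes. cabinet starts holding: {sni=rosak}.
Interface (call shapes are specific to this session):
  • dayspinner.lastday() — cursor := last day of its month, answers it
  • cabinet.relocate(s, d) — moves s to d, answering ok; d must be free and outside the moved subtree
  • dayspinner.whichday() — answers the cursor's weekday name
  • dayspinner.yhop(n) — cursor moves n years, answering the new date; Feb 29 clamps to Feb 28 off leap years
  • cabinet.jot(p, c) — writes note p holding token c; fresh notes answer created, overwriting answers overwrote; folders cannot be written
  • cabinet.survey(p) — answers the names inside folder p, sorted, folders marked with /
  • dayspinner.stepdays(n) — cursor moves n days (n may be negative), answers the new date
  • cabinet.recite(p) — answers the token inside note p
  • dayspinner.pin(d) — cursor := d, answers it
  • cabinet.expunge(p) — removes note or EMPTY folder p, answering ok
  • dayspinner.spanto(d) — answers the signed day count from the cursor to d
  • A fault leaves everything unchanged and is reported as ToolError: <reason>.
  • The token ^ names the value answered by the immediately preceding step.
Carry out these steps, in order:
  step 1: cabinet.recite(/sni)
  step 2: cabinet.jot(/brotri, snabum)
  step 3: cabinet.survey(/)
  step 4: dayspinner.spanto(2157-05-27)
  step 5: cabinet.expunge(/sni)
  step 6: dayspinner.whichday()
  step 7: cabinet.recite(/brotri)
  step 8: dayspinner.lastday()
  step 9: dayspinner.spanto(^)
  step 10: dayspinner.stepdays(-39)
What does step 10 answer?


Answer: 2156-10-22

Derivation:
> cabinet.recite p: /sni
  rosak
> cabinet.jot p: /brotri c: snabum
  created
> cabinet.survey p: /
  [brotri, sni]
> dayspinner.spanto d: 2157-05-27
  197
> cabinet.expunge p: /sni
  ok
> dayspinner.whichday
  Thursday
> cabinet.recite p: /brotri
  snabum
> dayspinner.lastday
  2156-11-30
> dayspinner.spanto d: ^
  0
> dayspinner.stepdays n: -39
  2156-10-22


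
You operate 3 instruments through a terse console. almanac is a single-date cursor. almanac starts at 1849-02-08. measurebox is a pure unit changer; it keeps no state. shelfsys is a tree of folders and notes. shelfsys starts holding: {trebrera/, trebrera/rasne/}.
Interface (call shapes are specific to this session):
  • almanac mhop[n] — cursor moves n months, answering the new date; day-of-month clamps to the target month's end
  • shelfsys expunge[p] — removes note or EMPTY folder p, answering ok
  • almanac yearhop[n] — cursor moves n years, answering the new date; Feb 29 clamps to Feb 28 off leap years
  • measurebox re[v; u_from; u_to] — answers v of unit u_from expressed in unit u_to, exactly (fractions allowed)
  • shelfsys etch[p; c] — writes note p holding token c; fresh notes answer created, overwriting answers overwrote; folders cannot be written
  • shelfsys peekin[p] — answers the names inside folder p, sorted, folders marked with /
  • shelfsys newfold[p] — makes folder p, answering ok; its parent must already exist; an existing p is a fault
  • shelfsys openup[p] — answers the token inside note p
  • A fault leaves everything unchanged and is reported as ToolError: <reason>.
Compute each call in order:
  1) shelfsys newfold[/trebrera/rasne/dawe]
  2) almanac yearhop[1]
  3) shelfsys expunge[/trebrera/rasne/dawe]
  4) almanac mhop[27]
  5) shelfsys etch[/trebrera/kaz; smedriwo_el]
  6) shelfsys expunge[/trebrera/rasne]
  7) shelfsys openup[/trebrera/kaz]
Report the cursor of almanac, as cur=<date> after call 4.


~$ shelfsys newfold /trebrera/rasne/dawe
[out] ok
~$ almanac yearhop 1
[out] 1850-02-08
~$ shelfsys expunge /trebrera/rasne/dawe
[out] ok
~$ almanac mhop 27
[out] 1852-05-08
~$ shelfsys etch /trebrera/kaz smedriwo_el
[out] created
~$ shelfsys expunge /trebrera/rasne
[out] ok
~$ shelfsys openup /trebrera/kaz
[out] smedriwo_el

Answer: cur=1852-05-08


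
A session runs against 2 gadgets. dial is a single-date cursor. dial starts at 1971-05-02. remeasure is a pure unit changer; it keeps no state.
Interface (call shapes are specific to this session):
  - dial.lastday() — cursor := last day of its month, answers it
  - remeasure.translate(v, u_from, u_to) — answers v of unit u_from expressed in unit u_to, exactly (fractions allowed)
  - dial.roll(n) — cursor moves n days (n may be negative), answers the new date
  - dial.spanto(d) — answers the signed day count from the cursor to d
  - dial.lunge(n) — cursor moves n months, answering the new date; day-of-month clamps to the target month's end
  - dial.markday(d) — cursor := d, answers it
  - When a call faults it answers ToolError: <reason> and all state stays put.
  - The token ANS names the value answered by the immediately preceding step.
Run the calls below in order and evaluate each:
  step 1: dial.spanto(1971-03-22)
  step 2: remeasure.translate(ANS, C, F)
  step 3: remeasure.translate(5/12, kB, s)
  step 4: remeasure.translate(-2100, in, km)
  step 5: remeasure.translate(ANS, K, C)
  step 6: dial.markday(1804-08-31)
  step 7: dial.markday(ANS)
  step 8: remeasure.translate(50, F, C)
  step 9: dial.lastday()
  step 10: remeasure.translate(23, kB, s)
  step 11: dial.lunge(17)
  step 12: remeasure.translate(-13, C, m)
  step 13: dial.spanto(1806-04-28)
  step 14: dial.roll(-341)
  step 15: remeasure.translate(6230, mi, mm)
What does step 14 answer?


Answer: 1805-02-24

Derivation:
-- dial.spanto(d='1971-03-22') : -41
-- remeasure.translate(v='ANS', u_from='C', u_to='F') : -209/5
-- remeasure.translate(v='5/12', u_from='kB', u_to='s') : ToolError: incompatible units
-- remeasure.translate(v='-2100', u_from='in', u_to='km') : -2667/50000
-- remeasure.translate(v='ANS', u_from='K', u_to='C') : -13660167/50000
-- dial.markday(d='1804-08-31') : 1804-08-31
-- dial.markday(d='ANS') : 1804-08-31
-- remeasure.translate(v='50', u_from='F', u_to='C') : 10
-- dial.lastday() : 1804-08-31
-- remeasure.translate(v='23', u_from='kB', u_to='s') : ToolError: incompatible units
-- dial.lunge(n='17') : 1806-01-31
-- remeasure.translate(v='-13', u_from='C', u_to='m') : ToolError: incompatible units
-- dial.spanto(d='1806-04-28') : 87
-- dial.roll(n='-341') : 1805-02-24
-- remeasure.translate(v='6230', u_from='mi', u_to='mm') : 10026213120


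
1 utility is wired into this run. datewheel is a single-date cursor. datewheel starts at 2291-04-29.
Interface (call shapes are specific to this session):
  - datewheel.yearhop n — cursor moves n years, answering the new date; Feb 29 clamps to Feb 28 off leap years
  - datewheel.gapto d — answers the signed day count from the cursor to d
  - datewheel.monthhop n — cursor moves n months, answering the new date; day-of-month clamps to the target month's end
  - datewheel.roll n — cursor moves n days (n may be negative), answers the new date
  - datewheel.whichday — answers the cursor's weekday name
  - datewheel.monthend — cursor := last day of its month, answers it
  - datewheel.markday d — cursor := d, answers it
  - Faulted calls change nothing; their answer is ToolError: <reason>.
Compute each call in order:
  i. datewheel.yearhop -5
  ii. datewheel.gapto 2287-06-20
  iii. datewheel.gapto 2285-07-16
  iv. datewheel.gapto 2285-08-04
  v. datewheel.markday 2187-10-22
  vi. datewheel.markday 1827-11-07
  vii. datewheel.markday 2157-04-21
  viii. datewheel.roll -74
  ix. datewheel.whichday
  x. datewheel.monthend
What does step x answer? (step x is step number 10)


Answer: 2157-02-28

Derivation:
$ datewheel.yearhop n='-5'
[out] 2286-04-29
$ datewheel.gapto d='2287-06-20'
[out] 417
$ datewheel.gapto d='2285-07-16'
[out] -287
$ datewheel.gapto d='2285-08-04'
[out] -268
$ datewheel.markday d='2187-10-22'
[out] 2187-10-22
$ datewheel.markday d='1827-11-07'
[out] 1827-11-07
$ datewheel.markday d='2157-04-21'
[out] 2157-04-21
$ datewheel.roll n='-74'
[out] 2157-02-06
$ datewheel.whichday
[out] Sunday
$ datewheel.monthend
[out] 2157-02-28


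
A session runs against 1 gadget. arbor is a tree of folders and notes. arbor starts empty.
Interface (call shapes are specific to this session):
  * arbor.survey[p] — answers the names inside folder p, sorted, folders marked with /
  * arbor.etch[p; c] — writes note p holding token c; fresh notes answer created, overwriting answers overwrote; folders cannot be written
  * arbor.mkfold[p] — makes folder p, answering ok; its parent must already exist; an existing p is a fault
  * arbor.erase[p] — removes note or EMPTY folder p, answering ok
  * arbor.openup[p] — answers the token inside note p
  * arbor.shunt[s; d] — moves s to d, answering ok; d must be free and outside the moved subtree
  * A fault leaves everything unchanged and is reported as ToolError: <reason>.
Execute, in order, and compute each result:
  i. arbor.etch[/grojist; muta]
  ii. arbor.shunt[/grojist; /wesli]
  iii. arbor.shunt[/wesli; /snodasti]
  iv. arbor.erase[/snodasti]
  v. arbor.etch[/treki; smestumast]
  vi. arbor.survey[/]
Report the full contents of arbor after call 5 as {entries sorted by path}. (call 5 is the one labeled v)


Answer: {treki=smestumast}

Derivation:
>>> arbor.etch p=/grojist c=muta
[out] created
>>> arbor.shunt s=/grojist d=/wesli
[out] ok
>>> arbor.shunt s=/wesli d=/snodasti
[out] ok
>>> arbor.erase p=/snodasti
[out] ok
>>> arbor.etch p=/treki c=smestumast
[out] created
>>> arbor.survey p=/
[out] [treki]


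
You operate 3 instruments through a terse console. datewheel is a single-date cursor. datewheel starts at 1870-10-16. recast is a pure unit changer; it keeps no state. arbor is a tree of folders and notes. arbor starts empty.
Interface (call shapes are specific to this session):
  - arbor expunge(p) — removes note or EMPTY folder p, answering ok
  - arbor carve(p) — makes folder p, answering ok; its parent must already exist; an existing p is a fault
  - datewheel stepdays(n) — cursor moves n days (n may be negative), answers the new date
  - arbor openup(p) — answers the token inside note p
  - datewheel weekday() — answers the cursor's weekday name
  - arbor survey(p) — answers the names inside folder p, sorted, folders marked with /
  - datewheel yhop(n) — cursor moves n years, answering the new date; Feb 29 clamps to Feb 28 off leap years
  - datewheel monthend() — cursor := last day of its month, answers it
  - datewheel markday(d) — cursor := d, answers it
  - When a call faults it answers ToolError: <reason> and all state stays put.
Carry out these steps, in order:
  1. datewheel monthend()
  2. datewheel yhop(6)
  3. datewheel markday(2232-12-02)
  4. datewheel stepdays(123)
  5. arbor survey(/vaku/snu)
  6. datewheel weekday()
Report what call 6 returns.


CALL datewheel monthend[]
RET  1870-10-31
CALL datewheel yhop[n='6']
RET  1876-10-31
CALL datewheel markday[d='2232-12-02']
RET  2232-12-02
CALL datewheel stepdays[n='123']
RET  2233-04-04
CALL arbor survey[p='/vaku/snu']
RET  ToolError: not found
CALL datewheel weekday[]
RET  Thursday

Answer: Thursday


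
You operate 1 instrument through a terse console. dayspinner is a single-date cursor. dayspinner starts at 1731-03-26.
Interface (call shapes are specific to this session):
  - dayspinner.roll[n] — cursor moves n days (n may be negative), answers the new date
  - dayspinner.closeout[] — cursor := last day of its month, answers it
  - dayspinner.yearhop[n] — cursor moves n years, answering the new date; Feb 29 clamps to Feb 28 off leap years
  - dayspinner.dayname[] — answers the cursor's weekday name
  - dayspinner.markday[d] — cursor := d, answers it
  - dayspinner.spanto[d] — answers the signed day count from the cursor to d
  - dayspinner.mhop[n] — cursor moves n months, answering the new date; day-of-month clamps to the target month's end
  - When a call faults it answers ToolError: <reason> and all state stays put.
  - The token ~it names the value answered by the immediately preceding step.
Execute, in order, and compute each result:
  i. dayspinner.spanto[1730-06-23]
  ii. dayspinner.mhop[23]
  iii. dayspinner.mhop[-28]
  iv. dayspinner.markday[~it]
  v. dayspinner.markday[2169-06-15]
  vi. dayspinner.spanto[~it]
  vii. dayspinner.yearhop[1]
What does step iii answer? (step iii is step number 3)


% dayspinner.spanto(d=1730-06-23) : -276
% dayspinner.mhop(n=23) : 1733-02-26
% dayspinner.mhop(n=-28) : 1730-10-26
% dayspinner.markday(d=~it) : 1730-10-26
% dayspinner.markday(d=2169-06-15) : 2169-06-15
% dayspinner.spanto(d=~it) : 0
% dayspinner.yearhop(n=1) : 2170-06-15

Answer: 1730-10-26


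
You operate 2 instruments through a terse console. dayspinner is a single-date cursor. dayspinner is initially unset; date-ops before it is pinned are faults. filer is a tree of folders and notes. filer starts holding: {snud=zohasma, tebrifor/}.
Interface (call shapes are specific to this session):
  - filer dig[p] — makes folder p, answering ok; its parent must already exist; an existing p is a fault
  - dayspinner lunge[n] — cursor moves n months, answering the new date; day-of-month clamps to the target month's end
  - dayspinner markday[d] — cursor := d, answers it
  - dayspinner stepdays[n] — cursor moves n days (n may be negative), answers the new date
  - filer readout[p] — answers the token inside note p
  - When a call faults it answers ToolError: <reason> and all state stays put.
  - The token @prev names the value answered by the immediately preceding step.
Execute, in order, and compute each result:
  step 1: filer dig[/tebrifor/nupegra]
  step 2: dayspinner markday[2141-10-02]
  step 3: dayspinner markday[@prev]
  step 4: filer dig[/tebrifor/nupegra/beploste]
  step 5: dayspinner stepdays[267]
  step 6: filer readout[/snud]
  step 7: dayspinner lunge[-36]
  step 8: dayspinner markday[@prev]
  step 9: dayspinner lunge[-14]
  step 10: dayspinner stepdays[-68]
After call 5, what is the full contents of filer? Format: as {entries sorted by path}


>> filer dig(p=/tebrifor/nupegra)
<< ok
>> dayspinner markday(d=2141-10-02)
<< 2141-10-02
>> dayspinner markday(d=@prev)
<< 2141-10-02
>> filer dig(p=/tebrifor/nupegra/beploste)
<< ok
>> dayspinner stepdays(n=267)
<< 2142-06-26
>> filer readout(p=/snud)
<< zohasma
>> dayspinner lunge(n=-36)
<< 2139-06-26
>> dayspinner markday(d=@prev)
<< 2139-06-26
>> dayspinner lunge(n=-14)
<< 2138-04-26
>> dayspinner stepdays(n=-68)
<< 2138-02-17

Answer: {snud=zohasma, tebrifor/, tebrifor/nupegra/, tebrifor/nupegra/beploste/}


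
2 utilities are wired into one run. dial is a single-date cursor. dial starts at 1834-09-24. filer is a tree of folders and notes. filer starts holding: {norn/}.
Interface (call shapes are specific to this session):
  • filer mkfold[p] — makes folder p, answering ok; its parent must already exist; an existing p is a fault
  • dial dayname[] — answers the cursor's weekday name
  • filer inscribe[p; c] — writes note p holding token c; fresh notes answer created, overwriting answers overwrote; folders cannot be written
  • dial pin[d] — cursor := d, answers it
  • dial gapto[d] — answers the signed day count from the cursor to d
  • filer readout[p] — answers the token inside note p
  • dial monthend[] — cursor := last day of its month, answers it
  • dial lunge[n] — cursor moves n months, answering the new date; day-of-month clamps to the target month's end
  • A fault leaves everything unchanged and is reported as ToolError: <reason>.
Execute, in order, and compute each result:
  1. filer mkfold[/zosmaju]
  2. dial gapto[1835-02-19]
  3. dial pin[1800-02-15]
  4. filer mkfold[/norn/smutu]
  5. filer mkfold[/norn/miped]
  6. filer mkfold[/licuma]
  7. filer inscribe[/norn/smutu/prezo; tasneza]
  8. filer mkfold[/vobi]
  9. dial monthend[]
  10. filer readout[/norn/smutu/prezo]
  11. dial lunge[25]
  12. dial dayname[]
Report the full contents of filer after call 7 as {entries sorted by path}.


Answer: {licuma/, norn/, norn/miped/, norn/smutu/, norn/smutu/prezo=tasneza, zosmaju/}

Derivation:
> filer mkfold p='/zosmaju'
[out] ok
> dial gapto d='1835-02-19'
[out] 148
> dial pin d='1800-02-15'
[out] 1800-02-15
> filer mkfold p='/norn/smutu'
[out] ok
> filer mkfold p='/norn/miped'
[out] ok
> filer mkfold p='/licuma'
[out] ok
> filer inscribe p='/norn/smutu/prezo' c='tasneza'
[out] created
> filer mkfold p='/vobi'
[out] ok
> dial monthend
[out] 1800-02-28
> filer readout p='/norn/smutu/prezo'
[out] tasneza
> dial lunge n='25'
[out] 1802-03-28
> dial dayname
[out] Sunday


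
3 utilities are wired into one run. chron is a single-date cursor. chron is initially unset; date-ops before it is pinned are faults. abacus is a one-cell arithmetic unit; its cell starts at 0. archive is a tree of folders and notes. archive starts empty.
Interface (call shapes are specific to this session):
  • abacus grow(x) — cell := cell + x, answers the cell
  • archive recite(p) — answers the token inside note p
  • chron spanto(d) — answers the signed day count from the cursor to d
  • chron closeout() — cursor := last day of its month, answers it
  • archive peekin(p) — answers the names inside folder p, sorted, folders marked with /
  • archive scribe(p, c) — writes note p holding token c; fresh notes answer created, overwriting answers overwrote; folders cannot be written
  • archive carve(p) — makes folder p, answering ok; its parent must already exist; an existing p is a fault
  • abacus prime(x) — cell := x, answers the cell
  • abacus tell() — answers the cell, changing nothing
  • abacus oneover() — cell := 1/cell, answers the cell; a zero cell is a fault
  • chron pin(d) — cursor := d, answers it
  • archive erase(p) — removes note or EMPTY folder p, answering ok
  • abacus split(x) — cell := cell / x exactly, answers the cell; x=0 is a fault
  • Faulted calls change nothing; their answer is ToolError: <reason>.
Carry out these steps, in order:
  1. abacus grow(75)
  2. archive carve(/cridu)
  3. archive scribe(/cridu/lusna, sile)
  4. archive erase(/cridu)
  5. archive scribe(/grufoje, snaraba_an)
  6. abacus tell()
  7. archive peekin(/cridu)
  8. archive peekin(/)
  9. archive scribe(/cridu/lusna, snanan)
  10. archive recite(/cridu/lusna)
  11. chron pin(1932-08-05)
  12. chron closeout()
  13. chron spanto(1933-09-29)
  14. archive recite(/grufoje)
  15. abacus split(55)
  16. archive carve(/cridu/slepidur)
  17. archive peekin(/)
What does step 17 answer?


$ abacus grow 75
= 75
$ archive carve /cridu
= ok
$ archive scribe /cridu/lusna sile
= created
$ archive erase /cridu
= ToolError: not empty
$ archive scribe /grufoje snaraba_an
= created
$ abacus tell
= 75
$ archive peekin /cridu
= [lusna]
$ archive peekin /
= [cridu/, grufoje]
$ archive scribe /cridu/lusna snanan
= overwrote
$ archive recite /cridu/lusna
= snanan
$ chron pin 1932-08-05
= 1932-08-05
$ chron closeout
= 1932-08-31
$ chron spanto 1933-09-29
= 394
$ archive recite /grufoje
= snaraba_an
$ abacus split 55
= 15/11
$ archive carve /cridu/slepidur
= ok
$ archive peekin /
= [cridu/, grufoje]

Answer: [cridu/, grufoje]


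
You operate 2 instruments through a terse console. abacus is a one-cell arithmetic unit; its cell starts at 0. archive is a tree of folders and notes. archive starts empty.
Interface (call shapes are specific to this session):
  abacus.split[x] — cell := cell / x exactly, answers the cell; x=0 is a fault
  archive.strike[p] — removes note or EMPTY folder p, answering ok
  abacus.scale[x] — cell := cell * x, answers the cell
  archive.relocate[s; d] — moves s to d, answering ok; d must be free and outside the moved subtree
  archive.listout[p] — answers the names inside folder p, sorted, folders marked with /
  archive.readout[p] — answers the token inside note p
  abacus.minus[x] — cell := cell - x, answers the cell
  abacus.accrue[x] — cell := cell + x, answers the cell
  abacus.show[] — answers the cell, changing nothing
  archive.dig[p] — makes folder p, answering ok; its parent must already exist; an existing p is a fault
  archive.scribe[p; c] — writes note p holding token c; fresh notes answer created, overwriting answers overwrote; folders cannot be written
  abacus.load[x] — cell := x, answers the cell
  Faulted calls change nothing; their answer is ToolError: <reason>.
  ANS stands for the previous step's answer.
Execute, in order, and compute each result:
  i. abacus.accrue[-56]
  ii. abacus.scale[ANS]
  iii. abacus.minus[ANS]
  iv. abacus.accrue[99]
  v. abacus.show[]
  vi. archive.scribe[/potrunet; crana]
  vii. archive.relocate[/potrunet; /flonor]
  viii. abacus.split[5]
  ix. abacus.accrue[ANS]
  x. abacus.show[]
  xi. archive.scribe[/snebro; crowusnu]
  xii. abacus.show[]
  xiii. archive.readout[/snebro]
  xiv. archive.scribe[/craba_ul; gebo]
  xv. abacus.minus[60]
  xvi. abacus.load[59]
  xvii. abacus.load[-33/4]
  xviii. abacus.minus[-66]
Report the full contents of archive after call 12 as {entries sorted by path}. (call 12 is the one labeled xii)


CALL abacus.accrue[x=-56]
RET  -56
CALL abacus.scale[x=ANS]
RET  3136
CALL abacus.minus[x=ANS]
RET  0
CALL abacus.accrue[x=99]
RET  99
CALL abacus.show[]
RET  99
CALL archive.scribe[p=/potrunet; c=crana]
RET  created
CALL archive.relocate[s=/potrunet; d=/flonor]
RET  ok
CALL abacus.split[x=5]
RET  99/5
CALL abacus.accrue[x=ANS]
RET  198/5
CALL abacus.show[]
RET  198/5
CALL archive.scribe[p=/snebro; c=crowusnu]
RET  created
CALL abacus.show[]
RET  198/5
CALL archive.readout[p=/snebro]
RET  crowusnu
CALL archive.scribe[p=/craba_ul; c=gebo]
RET  created
CALL abacus.minus[x=60]
RET  -102/5
CALL abacus.load[x=59]
RET  59
CALL abacus.load[x=-33/4]
RET  -33/4
CALL abacus.minus[x=-66]
RET  231/4

Answer: {flonor=crana, snebro=crowusnu}


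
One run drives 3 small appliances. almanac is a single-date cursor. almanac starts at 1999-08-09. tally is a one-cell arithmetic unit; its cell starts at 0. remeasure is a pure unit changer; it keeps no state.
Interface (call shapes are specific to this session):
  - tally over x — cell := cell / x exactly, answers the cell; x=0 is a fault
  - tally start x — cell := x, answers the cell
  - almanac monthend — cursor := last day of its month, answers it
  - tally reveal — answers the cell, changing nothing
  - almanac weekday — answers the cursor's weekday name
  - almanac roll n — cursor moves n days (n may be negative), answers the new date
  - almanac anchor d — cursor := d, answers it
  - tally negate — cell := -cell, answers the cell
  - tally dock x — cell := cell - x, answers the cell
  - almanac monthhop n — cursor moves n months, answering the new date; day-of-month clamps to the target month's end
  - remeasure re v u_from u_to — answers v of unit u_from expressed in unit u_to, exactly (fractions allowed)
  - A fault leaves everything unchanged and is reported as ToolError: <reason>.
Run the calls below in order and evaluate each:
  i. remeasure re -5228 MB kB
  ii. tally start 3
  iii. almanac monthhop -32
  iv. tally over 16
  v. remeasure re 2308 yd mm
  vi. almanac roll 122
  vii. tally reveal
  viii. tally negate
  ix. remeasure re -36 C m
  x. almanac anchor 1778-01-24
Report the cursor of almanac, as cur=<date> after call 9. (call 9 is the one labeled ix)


$ remeasure re v='-5228' u_from='MB' u_to='kB'
  -5228000
$ tally start x='3'
  3
$ almanac monthhop n='-32'
  1996-12-09
$ tally over x='16'
  3/16
$ remeasure re v='2308' u_from='yd' u_to='mm'
  10552176/5
$ almanac roll n='122'
  1997-04-10
$ tally reveal
  3/16
$ tally negate
  -3/16
$ remeasure re v='-36' u_from='C' u_to='m'
  ToolError: incompatible units
$ almanac anchor d='1778-01-24'
  1778-01-24

Answer: cur=1997-04-10


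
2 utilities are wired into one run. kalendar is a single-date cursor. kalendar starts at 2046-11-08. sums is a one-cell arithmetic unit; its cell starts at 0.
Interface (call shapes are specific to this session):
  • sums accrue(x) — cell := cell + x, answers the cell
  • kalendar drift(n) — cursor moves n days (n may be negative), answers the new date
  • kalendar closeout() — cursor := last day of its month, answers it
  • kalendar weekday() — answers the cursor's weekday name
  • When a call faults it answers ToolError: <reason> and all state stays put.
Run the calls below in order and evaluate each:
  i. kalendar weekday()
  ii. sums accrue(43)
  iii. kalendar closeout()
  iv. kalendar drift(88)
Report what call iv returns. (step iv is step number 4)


Then kalendar weekday, and observe Thursday.
I run sums accrue with 43: 43.
Invoking kalendar closeout, giving 2046-11-30.
I try kalendar drift with 88, and observe 2047-02-26.

Answer: 2047-02-26


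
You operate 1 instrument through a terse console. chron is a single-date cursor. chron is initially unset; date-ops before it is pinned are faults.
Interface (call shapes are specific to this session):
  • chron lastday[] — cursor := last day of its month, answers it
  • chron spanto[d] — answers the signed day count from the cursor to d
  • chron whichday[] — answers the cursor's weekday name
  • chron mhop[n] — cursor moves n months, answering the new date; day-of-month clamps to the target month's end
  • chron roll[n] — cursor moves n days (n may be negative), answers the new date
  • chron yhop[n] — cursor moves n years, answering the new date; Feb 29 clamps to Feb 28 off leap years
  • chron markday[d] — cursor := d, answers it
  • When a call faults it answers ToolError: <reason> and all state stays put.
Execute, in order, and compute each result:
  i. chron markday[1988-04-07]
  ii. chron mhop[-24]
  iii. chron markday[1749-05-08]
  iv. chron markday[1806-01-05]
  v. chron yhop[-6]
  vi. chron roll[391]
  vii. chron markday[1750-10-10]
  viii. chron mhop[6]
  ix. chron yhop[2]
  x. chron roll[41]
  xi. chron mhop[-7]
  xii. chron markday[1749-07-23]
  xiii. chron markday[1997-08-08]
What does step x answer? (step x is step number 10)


Answer: 1753-05-21

Derivation:
Next I call chron markday passing 1988-04-07, and observe 1988-04-07.
Next I call chron mhop passing -24: 1986-04-07.
I try chron markday passing 1749-05-08, and get 1749-05-08.
Next I call chron markday passing 1806-01-05, and get 1806-01-05.
I use chron yhop passing -6: 1800-01-05.
Now I run chron roll passing 391, and get 1801-01-31.
I use chron markday passing 1750-10-10, and observe 1750-10-10.
I run chron mhop passing 6, which returns 1751-04-10.
Next I call chron yhop passing 2: 1753-04-10.
I use chron roll passing 41, giving 1753-05-21.
Then chron mhop passing -7: 1752-10-21.
I call chron markday passing 1749-07-23, which returns 1749-07-23.
I try chron markday passing 1997-08-08, which returns 1997-08-08.


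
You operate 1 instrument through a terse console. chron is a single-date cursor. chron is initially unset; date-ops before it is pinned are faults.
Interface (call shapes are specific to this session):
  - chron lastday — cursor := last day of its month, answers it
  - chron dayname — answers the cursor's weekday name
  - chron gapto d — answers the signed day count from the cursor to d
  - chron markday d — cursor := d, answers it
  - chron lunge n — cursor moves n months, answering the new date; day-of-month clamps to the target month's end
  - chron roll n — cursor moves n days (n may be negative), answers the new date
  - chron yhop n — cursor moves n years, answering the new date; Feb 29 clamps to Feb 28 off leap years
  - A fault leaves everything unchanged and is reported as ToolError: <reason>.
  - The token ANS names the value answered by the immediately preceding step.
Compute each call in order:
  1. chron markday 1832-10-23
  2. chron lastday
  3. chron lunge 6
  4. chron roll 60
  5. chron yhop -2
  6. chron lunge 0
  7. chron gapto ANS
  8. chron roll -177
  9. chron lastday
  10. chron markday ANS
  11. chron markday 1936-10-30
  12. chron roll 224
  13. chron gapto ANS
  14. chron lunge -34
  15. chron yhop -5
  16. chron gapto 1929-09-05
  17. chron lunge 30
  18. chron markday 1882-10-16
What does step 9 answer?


Answer: 1831-01-31

Derivation:
// chron markday(d='1832-10-23') => 1832-10-23
// chron lastday() => 1832-10-31
// chron lunge(n='6') => 1833-04-30
// chron roll(n='60') => 1833-06-29
// chron yhop(n='-2') => 1831-06-29
// chron lunge(n='0') => 1831-06-29
// chron gapto(d='ANS') => 0
// chron roll(n='-177') => 1831-01-03
// chron lastday() => 1831-01-31
// chron markday(d='ANS') => 1831-01-31
// chron markday(d='1936-10-30') => 1936-10-30
// chron roll(n='224') => 1937-06-11
// chron gapto(d='ANS') => 0
// chron lunge(n='-34') => 1934-08-11
// chron yhop(n='-5') => 1929-08-11
// chron gapto(d='1929-09-05') => 25
// chron lunge(n='30') => 1932-02-11
// chron markday(d='1882-10-16') => 1882-10-16


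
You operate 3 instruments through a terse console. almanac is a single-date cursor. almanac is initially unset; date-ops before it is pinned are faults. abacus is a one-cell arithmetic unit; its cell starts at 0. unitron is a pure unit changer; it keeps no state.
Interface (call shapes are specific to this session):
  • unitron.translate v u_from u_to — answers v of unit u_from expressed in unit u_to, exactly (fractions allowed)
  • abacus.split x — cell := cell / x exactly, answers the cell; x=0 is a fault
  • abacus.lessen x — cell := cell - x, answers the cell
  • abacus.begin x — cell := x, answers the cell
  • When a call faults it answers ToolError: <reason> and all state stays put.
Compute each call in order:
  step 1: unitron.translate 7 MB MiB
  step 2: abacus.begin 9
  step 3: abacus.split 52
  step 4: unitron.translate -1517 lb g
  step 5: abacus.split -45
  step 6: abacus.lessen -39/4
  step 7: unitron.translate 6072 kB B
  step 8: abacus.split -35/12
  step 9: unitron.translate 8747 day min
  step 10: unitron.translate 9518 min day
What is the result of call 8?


Answer: -1086/325

Derivation:
==> translate(v: 7, u_from: MB, u_to: MiB)
<== 109375/16384
==> begin(x: 9)
<== 9
==> split(x: 52)
<== 9/52
==> translate(v: -1517, u_from: lb, u_to: g)
<== -68809962529/100000
==> split(x: -45)
<== -1/260
==> lessen(x: -39/4)
<== 1267/130
==> translate(v: 6072, u_from: kB, u_to: B)
<== 6072000
==> split(x: -35/12)
<== -1086/325
==> translate(v: 8747, u_from: day, u_to: min)
<== 12595680
==> translate(v: 9518, u_from: min, u_to: day)
<== 4759/720


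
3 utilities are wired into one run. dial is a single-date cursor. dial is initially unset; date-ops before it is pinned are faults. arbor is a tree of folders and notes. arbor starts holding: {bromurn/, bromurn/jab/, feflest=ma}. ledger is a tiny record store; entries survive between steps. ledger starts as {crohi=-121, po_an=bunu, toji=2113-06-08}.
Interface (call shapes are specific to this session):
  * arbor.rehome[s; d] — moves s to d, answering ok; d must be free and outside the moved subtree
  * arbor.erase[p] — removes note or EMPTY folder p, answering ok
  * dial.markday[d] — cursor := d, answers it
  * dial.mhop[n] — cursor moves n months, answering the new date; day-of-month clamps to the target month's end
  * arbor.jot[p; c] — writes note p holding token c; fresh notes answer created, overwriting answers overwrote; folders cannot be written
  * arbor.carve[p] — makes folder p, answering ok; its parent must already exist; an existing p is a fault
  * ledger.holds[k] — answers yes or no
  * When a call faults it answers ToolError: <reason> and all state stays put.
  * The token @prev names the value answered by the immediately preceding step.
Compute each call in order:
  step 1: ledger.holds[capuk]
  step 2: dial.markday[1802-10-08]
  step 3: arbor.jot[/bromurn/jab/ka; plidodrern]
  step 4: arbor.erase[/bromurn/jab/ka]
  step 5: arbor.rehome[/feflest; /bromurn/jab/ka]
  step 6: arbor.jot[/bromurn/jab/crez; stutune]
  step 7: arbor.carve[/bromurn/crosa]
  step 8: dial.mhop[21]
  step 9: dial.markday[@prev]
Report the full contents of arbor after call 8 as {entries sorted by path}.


Answer: {bromurn/, bromurn/crosa/, bromurn/jab/, bromurn/jab/crez=stutune, bromurn/jab/ka=ma}

Derivation:
! ledger.holds(capuk) == no
! dial.markday(1802-10-08) == 1802-10-08
! arbor.jot(/bromurn/jab/ka, plidodrern) == created
! arbor.erase(/bromurn/jab/ka) == ok
! arbor.rehome(/feflest, /bromurn/jab/ka) == ok
! arbor.jot(/bromurn/jab/crez, stutune) == created
! arbor.carve(/bromurn/crosa) == ok
! dial.mhop(21) == 1804-07-08
! dial.markday(@prev) == 1804-07-08


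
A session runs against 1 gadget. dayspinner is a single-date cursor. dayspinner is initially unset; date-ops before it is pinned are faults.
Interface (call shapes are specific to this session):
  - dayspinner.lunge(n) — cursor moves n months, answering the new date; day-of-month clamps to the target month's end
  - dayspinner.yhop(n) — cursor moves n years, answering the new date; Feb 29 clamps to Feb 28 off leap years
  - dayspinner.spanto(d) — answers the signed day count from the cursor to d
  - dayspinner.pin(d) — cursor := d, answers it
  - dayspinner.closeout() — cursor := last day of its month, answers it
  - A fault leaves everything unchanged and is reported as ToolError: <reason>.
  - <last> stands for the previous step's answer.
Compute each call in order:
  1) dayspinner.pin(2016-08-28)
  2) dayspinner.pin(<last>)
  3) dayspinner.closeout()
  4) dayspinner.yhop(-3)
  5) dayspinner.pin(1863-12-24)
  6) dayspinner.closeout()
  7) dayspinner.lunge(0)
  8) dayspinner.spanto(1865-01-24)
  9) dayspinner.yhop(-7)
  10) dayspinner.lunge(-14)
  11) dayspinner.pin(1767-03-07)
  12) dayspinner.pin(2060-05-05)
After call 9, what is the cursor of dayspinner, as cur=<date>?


// pin(d=2016-08-28) ~> 2016-08-28
// pin(d=<last>) ~> 2016-08-28
// closeout() ~> 2016-08-31
// yhop(n=-3) ~> 2013-08-31
// pin(d=1863-12-24) ~> 1863-12-24
// closeout() ~> 1863-12-31
// lunge(n=0) ~> 1863-12-31
// spanto(d=1865-01-24) ~> 390
// yhop(n=-7) ~> 1856-12-31
// lunge(n=-14) ~> 1855-10-31
// pin(d=1767-03-07) ~> 1767-03-07
// pin(d=2060-05-05) ~> 2060-05-05

Answer: cur=1856-12-31


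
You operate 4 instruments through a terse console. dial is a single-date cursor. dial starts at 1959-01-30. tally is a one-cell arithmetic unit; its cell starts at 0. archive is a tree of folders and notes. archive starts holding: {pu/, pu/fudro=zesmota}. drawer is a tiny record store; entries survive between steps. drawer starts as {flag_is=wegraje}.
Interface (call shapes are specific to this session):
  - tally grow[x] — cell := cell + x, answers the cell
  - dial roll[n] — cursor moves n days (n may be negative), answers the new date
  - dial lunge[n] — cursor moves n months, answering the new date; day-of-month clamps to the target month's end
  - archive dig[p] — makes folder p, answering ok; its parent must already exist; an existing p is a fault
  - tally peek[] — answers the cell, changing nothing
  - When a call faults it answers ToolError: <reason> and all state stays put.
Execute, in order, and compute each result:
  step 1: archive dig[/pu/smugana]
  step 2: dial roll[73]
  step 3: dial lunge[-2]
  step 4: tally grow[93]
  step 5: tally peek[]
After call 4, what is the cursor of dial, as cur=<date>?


Answer: cur=1959-02-13

Derivation:
// 1. archive dig(p→/pu/smugana) -> ok
// 2. dial roll(n→73) -> 1959-04-13
// 3. dial lunge(n→-2) -> 1959-02-13
// 4. tally grow(x→93) -> 93
// 5. tally peek() -> 93


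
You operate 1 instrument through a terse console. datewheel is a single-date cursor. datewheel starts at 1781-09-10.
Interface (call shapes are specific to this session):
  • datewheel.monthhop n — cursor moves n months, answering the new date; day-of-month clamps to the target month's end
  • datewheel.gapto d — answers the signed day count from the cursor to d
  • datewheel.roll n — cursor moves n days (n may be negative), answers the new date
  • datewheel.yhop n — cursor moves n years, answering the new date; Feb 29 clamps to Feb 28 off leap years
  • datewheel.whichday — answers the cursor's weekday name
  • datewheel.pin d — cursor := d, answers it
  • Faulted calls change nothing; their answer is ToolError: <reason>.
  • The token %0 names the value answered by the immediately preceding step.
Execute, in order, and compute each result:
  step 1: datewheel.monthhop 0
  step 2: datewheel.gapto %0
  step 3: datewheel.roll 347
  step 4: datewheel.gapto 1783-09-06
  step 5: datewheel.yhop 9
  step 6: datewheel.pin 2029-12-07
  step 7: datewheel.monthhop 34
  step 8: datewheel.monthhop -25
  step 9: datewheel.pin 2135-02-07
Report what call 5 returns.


! 1. datewheel.monthhop(n='0') ~> 1781-09-10
! 2. datewheel.gapto(d='%0') ~> 0
! 3. datewheel.roll(n='347') ~> 1782-08-23
! 4. datewheel.gapto(d='1783-09-06') ~> 379
! 5. datewheel.yhop(n='9') ~> 1791-08-23
! 6. datewheel.pin(d='2029-12-07') ~> 2029-12-07
! 7. datewheel.monthhop(n='34') ~> 2032-10-07
! 8. datewheel.monthhop(n='-25') ~> 2030-09-07
! 9. datewheel.pin(d='2135-02-07') ~> 2135-02-07

Answer: 1791-08-23


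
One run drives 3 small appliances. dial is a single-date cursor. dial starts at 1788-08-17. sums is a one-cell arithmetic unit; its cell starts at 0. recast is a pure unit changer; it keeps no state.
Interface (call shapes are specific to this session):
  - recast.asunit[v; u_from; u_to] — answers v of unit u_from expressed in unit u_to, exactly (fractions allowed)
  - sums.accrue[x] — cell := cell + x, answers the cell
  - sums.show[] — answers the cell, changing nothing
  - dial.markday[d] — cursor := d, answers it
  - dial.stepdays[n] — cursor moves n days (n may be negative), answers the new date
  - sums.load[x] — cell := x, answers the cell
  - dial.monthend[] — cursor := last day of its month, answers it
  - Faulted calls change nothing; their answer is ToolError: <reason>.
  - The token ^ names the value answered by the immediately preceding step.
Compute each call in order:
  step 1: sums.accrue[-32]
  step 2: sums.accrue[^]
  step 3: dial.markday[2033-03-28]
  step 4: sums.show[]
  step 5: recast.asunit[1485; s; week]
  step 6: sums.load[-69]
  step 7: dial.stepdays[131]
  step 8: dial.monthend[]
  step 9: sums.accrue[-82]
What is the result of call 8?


// sums.accrue(x: -32) == -32
// sums.accrue(x: ^) == -64
// dial.markday(d: 2033-03-28) == 2033-03-28
// sums.show() == -64
// recast.asunit(v: 1485, u_from: s, u_to: week) == 11/4480
// sums.load(x: -69) == -69
// dial.stepdays(n: 131) == 2033-08-06
// dial.monthend() == 2033-08-31
// sums.accrue(x: -82) == -151

Answer: 2033-08-31


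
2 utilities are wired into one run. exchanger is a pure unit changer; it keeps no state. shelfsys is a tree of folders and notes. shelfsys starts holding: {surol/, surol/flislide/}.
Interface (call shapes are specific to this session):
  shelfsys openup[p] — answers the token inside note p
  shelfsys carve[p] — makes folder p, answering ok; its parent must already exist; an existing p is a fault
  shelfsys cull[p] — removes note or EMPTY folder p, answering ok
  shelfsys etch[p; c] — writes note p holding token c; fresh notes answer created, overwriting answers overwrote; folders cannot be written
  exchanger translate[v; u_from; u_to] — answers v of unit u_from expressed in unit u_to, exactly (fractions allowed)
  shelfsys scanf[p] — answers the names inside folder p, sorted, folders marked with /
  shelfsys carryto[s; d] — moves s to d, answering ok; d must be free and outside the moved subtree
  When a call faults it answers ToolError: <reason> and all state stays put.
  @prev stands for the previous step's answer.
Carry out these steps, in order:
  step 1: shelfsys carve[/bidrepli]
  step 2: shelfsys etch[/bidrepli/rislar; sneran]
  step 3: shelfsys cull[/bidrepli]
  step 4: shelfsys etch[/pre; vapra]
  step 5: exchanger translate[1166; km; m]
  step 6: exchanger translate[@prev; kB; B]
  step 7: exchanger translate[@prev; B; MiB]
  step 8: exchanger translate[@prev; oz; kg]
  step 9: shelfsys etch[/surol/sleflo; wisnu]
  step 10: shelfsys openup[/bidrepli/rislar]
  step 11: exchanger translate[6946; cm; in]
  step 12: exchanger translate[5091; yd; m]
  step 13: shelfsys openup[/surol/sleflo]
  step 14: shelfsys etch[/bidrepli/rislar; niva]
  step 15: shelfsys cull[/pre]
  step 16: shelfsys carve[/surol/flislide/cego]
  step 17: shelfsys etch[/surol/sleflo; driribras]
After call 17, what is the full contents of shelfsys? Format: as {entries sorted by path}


Answer: {bidrepli/, bidrepli/rislar=niva, surol/, surol/flislide/, surol/flislide/cego/, surol/sleflo=driribras}

Derivation:
-> shelfsys carve(p='/bidrepli')
<- ok
-> shelfsys etch(p='/bidrepli/rislar', c='sneran')
<- created
-> shelfsys cull(p='/bidrepli')
<- ToolError: not empty
-> shelfsys etch(p='/pre', c='vapra')
<- created
-> exchanger translate(v='1166', u_from='km', u_to='m')
<- 1166000
-> exchanger translate(v='@prev', u_from='kB', u_to='B')
<- 1166000000
-> exchanger translate(v='@prev', u_from='B', u_to='MiB')
<- 9109375/8192
-> exchanger translate(v='@prev', u_from='oz', u_to='kg')
<- 26444435171/838860800
-> shelfsys etch(p='/surol/sleflo', c='wisnu')
<- created
-> shelfsys openup(p='/bidrepli/rislar')
<- sneran
-> exchanger translate(v='6946', u_from='cm', u_to='in')
<- 347300/127
-> exchanger translate(v='5091', u_from='yd', u_to='m')
<- 5819013/1250
-> shelfsys openup(p='/surol/sleflo')
<- wisnu
-> shelfsys etch(p='/bidrepli/rislar', c='niva')
<- overwrote
-> shelfsys cull(p='/pre')
<- ok
-> shelfsys carve(p='/surol/flislide/cego')
<- ok
-> shelfsys etch(p='/surol/sleflo', c='driribras')
<- overwrote
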